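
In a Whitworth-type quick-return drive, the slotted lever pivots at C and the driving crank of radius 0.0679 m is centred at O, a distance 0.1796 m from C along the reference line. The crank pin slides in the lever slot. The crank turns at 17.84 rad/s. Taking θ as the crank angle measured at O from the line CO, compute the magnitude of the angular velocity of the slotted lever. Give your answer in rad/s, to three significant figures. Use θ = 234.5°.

1.94

ω = 17.84 rad/s
Crank pin A relative to C: A = (d + r cosθ, r sinθ); lever angle φ = atan2(r sinθ, d + r cosθ).
Differentiating tanφ: φ̇ = rω(d cosθ + r)/(d² + r² + 2dr cosθ).
d² + r² + 2dr cosθ = |CA|² = 0.0227034 m²;  d cosθ + r = -0.036394 m.
|ω_lever| = |0.0679·17.84·-0.036394| / 0.0227034 = 1.9418 rad/s.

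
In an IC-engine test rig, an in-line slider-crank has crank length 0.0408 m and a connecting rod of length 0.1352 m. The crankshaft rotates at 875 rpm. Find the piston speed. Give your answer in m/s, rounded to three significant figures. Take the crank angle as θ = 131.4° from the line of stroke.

2.23

ω = 2π·875/60 = 91.63 rad/s
For an in-line slider-crank, x = r cosθ + √(L² − r² sin²θ), so v = −rω sinθ·[1 + r cosθ/√(L² − r² sin²θ)].
With r = 0.0408 m, L = 0.1352 m, θ = 131.4°: √(L² − r² sin²θ) = 0.13169 m.
v = −0.0408·91.63·0.75011·[1 + 0.0408·-0.66131/0.13169] = -2.2297 m/s.
|v| = 2.2297 m/s.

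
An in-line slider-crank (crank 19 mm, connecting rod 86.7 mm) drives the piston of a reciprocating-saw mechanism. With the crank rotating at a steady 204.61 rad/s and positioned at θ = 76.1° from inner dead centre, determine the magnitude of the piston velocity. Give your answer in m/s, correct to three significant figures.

3.98

ω = 204.6 rad/s
For an in-line slider-crank, x = r cosθ + √(L² − r² sin²θ), so v = −rω sinθ·[1 + r cosθ/√(L² − r² sin²θ)].
With r = 0.019 m, L = 0.0867 m, θ = 76.1°: √(L² − r² sin²θ) = 0.084716 m.
v = −0.019·204.6·0.97072·[1 + 0.019·0.24023/0.084716] = -3.9771 m/s.
|v| = 3.9771 m/s.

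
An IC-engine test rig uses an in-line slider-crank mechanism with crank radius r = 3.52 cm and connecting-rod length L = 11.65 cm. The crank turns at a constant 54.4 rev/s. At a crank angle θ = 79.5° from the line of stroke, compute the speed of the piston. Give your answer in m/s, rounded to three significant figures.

12.5

ω = 2π·54.4 = 341.8 rad/s
For an in-line slider-crank, x = r cosθ + √(L² − r² sin²θ), so v = −rω sinθ·[1 + r cosθ/√(L² − r² sin²θ)].
With r = 0.0352 m, L = 0.1165 m, θ = 79.5°: √(L² − r² sin²θ) = 0.11124 m.
v = −0.0352·341.8·0.98325·[1 + 0.0352·0.18224/0.11124] = -12.512 m/s.
|v| = 12.512 m/s.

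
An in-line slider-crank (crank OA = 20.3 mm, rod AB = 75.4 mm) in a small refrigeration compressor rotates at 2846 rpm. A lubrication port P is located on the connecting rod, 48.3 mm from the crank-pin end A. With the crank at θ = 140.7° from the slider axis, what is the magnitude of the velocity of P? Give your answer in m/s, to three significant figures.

ω = 298 rad/s.  Crank-pin speed |V_A| = rω = 6.0501 m/s, perpendicular to OA.
Rod angle: sinφ = −(r/L) sinθ ⇒ φ = -9.818°; ω_rod = −rω cosθ/√(L²−r²sin²θ) = +63.016 rad/s.
V_P = V_A + ω_rod × AP, with AP = 0.0483 m along the rod.
Components: V_Px = −rω sinθ − a·ω_rod·sinφ = -3.313 m/s;  V_Py = rω cosθ + a·ω_rod·cosφ = -1.6827 m/s.
|V_P| = √(V_Px² + V_Py²) = 3.7158 m/s.

3.72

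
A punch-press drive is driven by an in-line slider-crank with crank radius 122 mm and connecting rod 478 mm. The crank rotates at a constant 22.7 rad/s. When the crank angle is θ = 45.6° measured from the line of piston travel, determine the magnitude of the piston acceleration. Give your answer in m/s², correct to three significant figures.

43.9

ω = 22.7 rad/s
x(θ) = r cosθ + √(L² − r² sin²θ); with ω constant, a = ω²·d²x/dθ².
d²x/dθ² = −r cosθ − r²(cos2θ)/√u − r⁴ sin²2θ/(4u^{3/2}),  u = L² − r² sin²θ = 0.220886 m².
Substituting r = 0.122 m, L = 0.478 m, θ = 45.6°: d²x/dθ² = -0.085229 m.
a = ω²·d²x/dθ² = (22.7)²·(-0.085229) = -43.918 m/s²;  |a| = 43.918 m/s².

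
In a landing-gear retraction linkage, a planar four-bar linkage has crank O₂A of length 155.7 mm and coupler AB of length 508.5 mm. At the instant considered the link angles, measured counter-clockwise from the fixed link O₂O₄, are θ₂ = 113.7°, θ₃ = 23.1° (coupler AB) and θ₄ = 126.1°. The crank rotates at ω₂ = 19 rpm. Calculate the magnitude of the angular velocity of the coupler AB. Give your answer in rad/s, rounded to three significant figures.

0.134

ω₂ = 1.99 rad/s (from 19 rpm).
Differentiating the loop-closure r₂e^{iθ₂}+r₃e^{iθ₃}=r₁+r₄e^{iθ₄} gives r₂ω₂e^{iθ₂}+r₃ω₃e^{iθ₃}=r₄ω₄e^{iθ₄}.
Eliminating the other unknown: ω₃ = r₂ω₂ sin(θ₄−θ₂) / [r₃ sin(θ₃−θ₄)].
Numerator sine = +0.21474; denominator sine = -0.97437.
Result = 0.1557·1.99·(+0.21474) / (0.5085·(-0.97437)) = -0.13426 rad/s; magnitude 0.13426 rad/s.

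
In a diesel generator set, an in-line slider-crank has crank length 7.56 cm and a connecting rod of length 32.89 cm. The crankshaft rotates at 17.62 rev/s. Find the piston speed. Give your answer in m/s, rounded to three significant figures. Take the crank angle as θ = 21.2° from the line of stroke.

ω = 2π·17.6 = 110.7 rad/s
For an in-line slider-crank, x = r cosθ + √(L² − r² sin²θ), so v = −rω sinθ·[1 + r cosθ/√(L² − r² sin²θ)].
With r = 0.0756 m, L = 0.3289 m, θ = 21.2°: √(L² − r² sin²θ) = 0.32776 m.
v = −0.0756·110.7·0.36162·[1 + 0.0756·0.93232/0.32776] = -3.6775 m/s.
|v| = 3.6775 m/s.

3.68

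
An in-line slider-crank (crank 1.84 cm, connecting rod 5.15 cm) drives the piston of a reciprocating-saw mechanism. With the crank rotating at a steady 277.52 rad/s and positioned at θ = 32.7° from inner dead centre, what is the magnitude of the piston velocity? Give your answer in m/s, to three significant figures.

ω = 277.5 rad/s
For an in-line slider-crank, x = r cosθ + √(L² − r² sin²θ), so v = −rω sinθ·[1 + r cosθ/√(L² − r² sin²θ)].
With r = 0.0184 m, L = 0.0515 m, θ = 32.7°: √(L² − r² sin²θ) = 0.050532 m.
v = −0.0184·277.5·0.54024·[1 + 0.0184·0.84151/0.050532] = -3.604 m/s.
|v| = 3.604 m/s.

3.60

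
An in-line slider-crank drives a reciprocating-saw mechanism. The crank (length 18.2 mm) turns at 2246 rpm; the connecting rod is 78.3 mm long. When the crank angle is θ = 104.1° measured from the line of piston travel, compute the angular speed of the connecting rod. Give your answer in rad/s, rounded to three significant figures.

13.7

ω = 235.2 rad/s (converted from 2246 rpm).
The rod makes angle φ with the slider axis where L sinφ = r sinθ; differentiating, L cosφ·φ̇ = r ω cosθ.
L cosφ = √(L² − r² sin²θ) = 0.076284 m.
|ω_rod| = r ω |cosθ| / √(L² − r² sin²θ) = 0.0182·235.2·0.24362/0.076284 = 13.67 rad/s.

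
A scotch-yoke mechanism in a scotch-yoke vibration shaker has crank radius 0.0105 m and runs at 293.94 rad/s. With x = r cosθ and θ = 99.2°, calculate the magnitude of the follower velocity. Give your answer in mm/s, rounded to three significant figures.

ω = 293.9 rad/s
x = r cosθ ⇒ ẋ = −rω sinθ.
|v| = rω|sinθ| = 0.0105·293.9·|sin 99.2°| = 3.0467 m/s = 3046.7 mm/s.

3050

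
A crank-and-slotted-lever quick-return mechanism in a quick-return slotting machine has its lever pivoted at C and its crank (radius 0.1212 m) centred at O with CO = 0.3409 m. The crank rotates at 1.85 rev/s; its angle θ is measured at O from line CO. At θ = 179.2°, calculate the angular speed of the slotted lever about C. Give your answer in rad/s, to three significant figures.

6.41

ω = 11.62 rad/s (from 1.85 rev/s).
Crank pin A relative to C: A = (d + r cosθ, r sinθ); lever angle φ = atan2(r sinθ, d + r cosθ).
Differentiating tanφ: φ̇ = rω(d cosθ + r)/(d² + r² + 2dr cosθ).
d² + r² + 2dr cosθ = |CA|² = 0.0482761 m²;  d cosθ + r = -0.21967 m.
|ω_lever| = |0.1212·11.62·-0.21967| / 0.0482761 = 6.4104 rad/s.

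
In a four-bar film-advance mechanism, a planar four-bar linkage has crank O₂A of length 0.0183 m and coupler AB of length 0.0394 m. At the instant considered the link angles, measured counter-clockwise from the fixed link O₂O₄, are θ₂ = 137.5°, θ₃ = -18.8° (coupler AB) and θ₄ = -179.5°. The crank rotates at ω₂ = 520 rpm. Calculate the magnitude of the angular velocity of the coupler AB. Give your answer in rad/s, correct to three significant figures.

ω₂ = 54.45 rad/s (from 520 rpm).
Differentiating the loop-closure r₂e^{iθ₂}+r₃e^{iθ₃}=r₁+r₄e^{iθ₄} gives r₂ω₂e^{iθ₂}+r₃ω₃e^{iθ₃}=r₄ω₄e^{iθ₄}.
Eliminating the other unknown: ω₃ = r₂ω₂ sin(θ₄−θ₂) / [r₃ sin(θ₃−θ₄)].
Numerator sine = +0.68200; denominator sine = +0.33051.
Result = 0.0183·54.45·(+0.68200) / (0.0394·(+0.33051)) = +52.189 rad/s; magnitude 52.189 rad/s.

52.2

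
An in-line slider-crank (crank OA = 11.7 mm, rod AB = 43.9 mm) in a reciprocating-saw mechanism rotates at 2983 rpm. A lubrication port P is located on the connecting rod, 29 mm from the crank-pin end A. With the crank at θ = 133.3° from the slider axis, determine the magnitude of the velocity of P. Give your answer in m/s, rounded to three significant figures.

2.48

ω = 312.4 rad/s.  Crank-pin speed |V_A| = rω = 3.6548 m/s, perpendicular to OA.
Rod angle: sinφ = −(r/L) sinθ ⇒ φ = -11.184°; ω_rod = −rω cosθ/√(L²−r²sin²θ) = +58.202 rad/s.
V_P = V_A + ω_rod × AP, with AP = 0.029 m along the rod.
Components: V_Px = −rω sinθ − a·ω_rod·sinφ = -2.3325 m/s;  V_Py = rω cosθ + a·ω_rod·cosφ = -0.85074 m/s.
|V_P| = √(V_Px² + V_Py²) = 2.4828 m/s.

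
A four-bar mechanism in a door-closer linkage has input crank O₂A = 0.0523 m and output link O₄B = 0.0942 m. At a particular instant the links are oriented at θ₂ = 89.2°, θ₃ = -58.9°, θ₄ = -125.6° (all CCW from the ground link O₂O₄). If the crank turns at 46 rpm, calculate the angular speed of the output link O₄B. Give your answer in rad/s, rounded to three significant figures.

ω₂ = 4.817 rad/s (from 46 rpm).
Differentiating the loop-closure r₂e^{iθ₂}+r₃e^{iθ₃}=r₁+r₄e^{iθ₄} gives r₂ω₂e^{iθ₂}+r₃ω₃e^{iθ₃}=r₄ω₄e^{iθ₄}.
Eliminating the other unknown: ω₄ = r₂ω₂ sin(θ₂−θ₃) / [r₄ sin(θ₄−θ₃)].
Numerator sine = +0.52844; denominator sine = -0.91845.
Result = 0.0523·4.817·(+0.52844) / (0.0942·(-0.91845)) = -1.5388 rad/s; magnitude 1.5388 rad/s.

1.54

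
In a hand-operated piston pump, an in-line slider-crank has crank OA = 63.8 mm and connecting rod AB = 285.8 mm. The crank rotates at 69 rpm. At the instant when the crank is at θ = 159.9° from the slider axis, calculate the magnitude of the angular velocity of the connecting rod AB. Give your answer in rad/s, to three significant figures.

1.52

ω = 7.226 rad/s (converted from 69 rpm).
The rod makes angle φ with the slider axis where L sinφ = r sinθ; differentiating, L cosφ·φ̇ = r ω cosθ.
L cosφ = √(L² − r² sin²θ) = 0.28496 m.
|ω_rod| = r ω |cosθ| / √(L² − r² sin²θ) = 0.0638·7.226·0.93909/0.28496 = 1.5192 rad/s.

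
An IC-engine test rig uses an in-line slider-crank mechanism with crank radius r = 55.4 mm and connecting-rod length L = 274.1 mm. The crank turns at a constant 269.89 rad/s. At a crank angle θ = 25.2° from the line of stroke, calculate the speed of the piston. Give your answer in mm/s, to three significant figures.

7530

ω = 269.9 rad/s
For an in-line slider-crank, x = r cosθ + √(L² − r² sin²θ), so v = −rω sinθ·[1 + r cosθ/√(L² − r² sin²θ)].
With r = 0.0554 m, L = 0.2741 m, θ = 25.2°: √(L² − r² sin²θ) = 0.27308 m.
v = −0.0554·269.9·0.42578·[1 + 0.0554·0.90483/0.27308] = -7.5348 m/s.
|v| = 7.5348 m/s = 7534.8 mm/s.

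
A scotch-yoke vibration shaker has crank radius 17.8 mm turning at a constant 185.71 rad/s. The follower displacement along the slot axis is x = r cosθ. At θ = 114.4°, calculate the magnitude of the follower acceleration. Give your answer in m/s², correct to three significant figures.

ω = 185.7 rad/s
x = r cosθ ⇒ ẍ = −rω² cosθ (ω constant).
|a| = rω²|cosθ| = 0.0178·(185.7)²·|cos 114.4°| = 253.6 m/s².

254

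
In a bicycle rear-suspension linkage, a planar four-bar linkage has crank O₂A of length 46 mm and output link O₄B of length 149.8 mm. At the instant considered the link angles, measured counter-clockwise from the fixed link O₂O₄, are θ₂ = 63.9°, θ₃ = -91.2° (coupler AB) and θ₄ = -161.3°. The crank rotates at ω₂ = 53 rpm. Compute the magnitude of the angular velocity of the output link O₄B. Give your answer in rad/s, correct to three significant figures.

ω₂ = 5.55 rad/s (from 53 rpm).
Differentiating the loop-closure r₂e^{iθ₂}+r₃e^{iθ₃}=r₁+r₄e^{iθ₄} gives r₂ω₂e^{iθ₂}+r₃ω₃e^{iθ₃}=r₄ω₄e^{iθ₄}.
Eliminating the other unknown: ω₄ = r₂ω₂ sin(θ₂−θ₃) / [r₄ sin(θ₄−θ₃)].
Numerator sine = +0.42104; denominator sine = -0.94029.
Result = 0.046·5.55·(+0.42104) / (0.1498·(-0.94029)) = -0.76315 rad/s; magnitude 0.76315 rad/s.

0.763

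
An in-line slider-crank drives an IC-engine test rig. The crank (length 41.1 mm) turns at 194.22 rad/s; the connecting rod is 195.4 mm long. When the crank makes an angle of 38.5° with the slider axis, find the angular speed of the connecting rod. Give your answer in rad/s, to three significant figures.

32.2

ω = 194.2 rad/s
The rod makes angle φ with the slider axis where L sinφ = r sinθ; differentiating, L cosφ·φ̇ = r ω cosθ.
L cosφ = √(L² − r² sin²θ) = 0.19372 m.
|ω_rod| = r ω |cosθ| / √(L² − r² sin²θ) = 0.0411·194.2·0.78261/0.19372 = 32.249 rad/s.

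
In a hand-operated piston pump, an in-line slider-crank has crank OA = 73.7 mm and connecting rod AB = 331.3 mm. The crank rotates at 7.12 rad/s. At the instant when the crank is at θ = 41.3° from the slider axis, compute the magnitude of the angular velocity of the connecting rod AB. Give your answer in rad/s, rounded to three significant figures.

1.20

ω = 7.12 rad/s
The rod makes angle φ with the slider axis where L sinφ = r sinθ; differentiating, L cosφ·φ̇ = r ω cosθ.
L cosφ = √(L² − r² sin²θ) = 0.32771 m.
|ω_rod| = r ω |cosθ| / √(L² − r² sin²θ) = 0.0737·7.12·0.75126/0.32771 = 1.203 rad/s.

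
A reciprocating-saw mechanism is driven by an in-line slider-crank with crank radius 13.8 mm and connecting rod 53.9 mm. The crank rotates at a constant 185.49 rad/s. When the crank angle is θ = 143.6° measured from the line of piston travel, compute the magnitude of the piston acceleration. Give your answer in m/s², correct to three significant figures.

ω = 185.5 rad/s
x(θ) = r cosθ + √(L² − r² sin²θ); with ω constant, a = ω²·d²x/dθ².
d²x/dθ² = −r cosθ − r²(cos2θ)/√u − r⁴ sin²2θ/(4u^{3/2}),  u = L² − r² sin²θ = 0.00283815 m².
Substituting r = 0.0138 m, L = 0.0539 m, θ = 143.6°: d²x/dθ² = +0.0099957 m.
a = ω²·d²x/dθ² = (185.5)²·(+0.0099957) = +343.92 m/s²;  |a| = 343.92 m/s².

344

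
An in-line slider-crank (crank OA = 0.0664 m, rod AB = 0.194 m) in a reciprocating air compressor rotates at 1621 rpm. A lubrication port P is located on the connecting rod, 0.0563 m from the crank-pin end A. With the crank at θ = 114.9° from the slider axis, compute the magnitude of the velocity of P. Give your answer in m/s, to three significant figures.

10.3

ω = 169.8 rad/s.  Crank-pin speed |V_A| = rω = 11.271 m/s, perpendicular to OA.
Rod angle: sinφ = −(r/L) sinθ ⇒ φ = -18.086°; ω_rod = −rω cosθ/√(L²−r²sin²θ) = +25.734 rad/s.
V_P = V_A + ω_rod × AP, with AP = 0.0563 m along the rod.
Components: V_Px = −rω sinθ − a·ω_rod·sinφ = -9.7739 m/s;  V_Py = rω cosθ + a·ω_rod·cosφ = -3.3685 m/s.
|V_P| = √(V_Px² + V_Py²) = 10.338 m/s.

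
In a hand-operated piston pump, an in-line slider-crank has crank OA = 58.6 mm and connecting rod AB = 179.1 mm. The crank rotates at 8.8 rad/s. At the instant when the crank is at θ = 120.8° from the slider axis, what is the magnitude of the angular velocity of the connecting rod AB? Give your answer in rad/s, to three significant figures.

ω = 8.8 rad/s
The rod makes angle φ with the slider axis where L sinφ = r sinθ; differentiating, L cosφ·φ̇ = r ω cosθ.
L cosφ = √(L² − r² sin²θ) = 0.17188 m.
|ω_rod| = r ω |cosθ| / √(L² − r² sin²θ) = 0.0586·8.8·0.51204/0.17188 = 1.5362 rad/s.

1.54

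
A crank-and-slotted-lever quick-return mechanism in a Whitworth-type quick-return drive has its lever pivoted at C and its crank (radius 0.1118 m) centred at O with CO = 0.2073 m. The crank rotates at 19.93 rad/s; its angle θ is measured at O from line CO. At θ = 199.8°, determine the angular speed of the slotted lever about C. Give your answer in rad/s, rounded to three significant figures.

ω = 19.93 rad/s
Crank pin A relative to C: A = (d + r cosθ, r sinθ); lever angle φ = atan2(r sinθ, d + r cosθ).
Differentiating tanφ: φ̇ = rω(d cosθ + r)/(d² + r² + 2dr cosθ).
d² + r² + 2dr cosθ = |CA|² = 0.0118606 m²;  d cosθ + r = -0.083245 m.
|ω_lever| = |0.1118·19.93·-0.083245| / 0.0118606 = 15.639 rad/s.

15.6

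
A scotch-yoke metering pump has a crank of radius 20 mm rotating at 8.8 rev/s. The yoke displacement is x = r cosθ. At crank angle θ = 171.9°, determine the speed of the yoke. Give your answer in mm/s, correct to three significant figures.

ω = 55.29 rad/s (from 8.8 rev/s).
x = r cosθ ⇒ ẋ = −rω sinθ.
|v| = rω|sinθ| = 0.02·55.29·|sin 171.9°| = 0.15581 m/s = 155.81 mm/s.

156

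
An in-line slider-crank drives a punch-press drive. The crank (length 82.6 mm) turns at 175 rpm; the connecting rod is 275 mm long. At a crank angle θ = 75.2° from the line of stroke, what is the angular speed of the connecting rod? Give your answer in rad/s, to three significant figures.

1.47

ω = 18.33 rad/s (converted from 175 rpm).
The rod makes angle φ with the slider axis where L sinφ = r sinθ; differentiating, L cosφ·φ̇ = r ω cosθ.
L cosφ = √(L² − r² sin²θ) = 0.26315 m.
|ω_rod| = r ω |cosθ| / √(L² − r² sin²θ) = 0.0826·18.33·0.25545/0.26315 = 1.4694 rad/s.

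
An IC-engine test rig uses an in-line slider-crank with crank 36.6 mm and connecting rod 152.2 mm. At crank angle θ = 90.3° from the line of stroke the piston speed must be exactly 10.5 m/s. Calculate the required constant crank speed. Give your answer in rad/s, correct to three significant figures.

287

For an in-line slider-crank, |v_piston| = rω|sinθ|·[1 + r cosθ/√(L² − r² sin²θ)].
With r = 0.0366 m, L = 0.1522 m, θ = 90.3°: the bracketed kinematic factor |dx/dθ| = 0.036552 m.
ω = v/|dx/dθ| = 10.5/0.036552 = 287.26 rad/s.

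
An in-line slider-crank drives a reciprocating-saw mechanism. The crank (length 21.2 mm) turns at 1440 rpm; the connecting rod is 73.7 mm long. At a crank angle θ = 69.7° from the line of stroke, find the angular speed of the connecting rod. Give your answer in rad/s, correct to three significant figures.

15.6

ω = 150.8 rad/s (converted from 1440 rpm).
The rod makes angle φ with the slider axis where L sinφ = r sinθ; differentiating, L cosφ·φ̇ = r ω cosθ.
L cosφ = √(L² − r² sin²θ) = 0.070967 m.
|ω_rod| = r ω |cosθ| / √(L² − r² sin²θ) = 0.0212·150.8·0.34694/0.070967 = 15.629 rad/s.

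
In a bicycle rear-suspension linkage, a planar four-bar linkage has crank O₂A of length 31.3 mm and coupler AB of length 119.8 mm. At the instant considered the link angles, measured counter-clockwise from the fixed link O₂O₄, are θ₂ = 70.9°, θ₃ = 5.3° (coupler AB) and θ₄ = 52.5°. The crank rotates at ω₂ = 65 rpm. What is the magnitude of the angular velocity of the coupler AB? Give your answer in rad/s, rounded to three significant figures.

ω₂ = 6.807 rad/s (from 65 rpm).
Differentiating the loop-closure r₂e^{iθ₂}+r₃e^{iθ₃}=r₁+r₄e^{iθ₄} gives r₂ω₂e^{iθ₂}+r₃ω₃e^{iθ₃}=r₄ω₄e^{iθ₄}.
Eliminating the other unknown: ω₃ = r₂ω₂ sin(θ₄−θ₂) / [r₃ sin(θ₃−θ₄)].
Numerator sine = -0.31565; denominator sine = -0.73373.
Result = 0.0313·6.807·(-0.31565) / (0.1198·(-0.73373)) = +0.76506 rad/s; magnitude 0.76506 rad/s.

0.765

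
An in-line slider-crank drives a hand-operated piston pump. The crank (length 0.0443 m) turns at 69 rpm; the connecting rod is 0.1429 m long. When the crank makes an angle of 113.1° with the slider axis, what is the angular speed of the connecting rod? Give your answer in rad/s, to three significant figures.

0.917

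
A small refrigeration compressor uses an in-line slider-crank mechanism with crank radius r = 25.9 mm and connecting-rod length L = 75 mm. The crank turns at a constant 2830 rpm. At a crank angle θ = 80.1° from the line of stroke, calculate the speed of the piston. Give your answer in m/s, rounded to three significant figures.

8.04

ω = 2π·2830/60 = 296.4 rad/s
For an in-line slider-crank, x = r cosθ + √(L² − r² sin²θ), so v = −rω sinθ·[1 + r cosθ/√(L² − r² sin²θ)].
With r = 0.0259 m, L = 0.075 m, θ = 80.1°: √(L² − r² sin²θ) = 0.070527 m.
v = −0.0259·296.4·0.98511·[1 + 0.0259·0.17193/0.070527] = -8.0388 m/s.
|v| = 8.0388 m/s.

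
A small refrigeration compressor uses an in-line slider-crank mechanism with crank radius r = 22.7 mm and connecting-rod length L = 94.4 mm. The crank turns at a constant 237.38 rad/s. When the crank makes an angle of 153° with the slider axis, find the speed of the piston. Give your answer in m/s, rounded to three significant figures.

ω = 237.4 rad/s
For an in-line slider-crank, x = r cosθ + √(L² − r² sin²θ), so v = −rω sinθ·[1 + r cosθ/√(L² − r² sin²θ)].
With r = 0.0227 m, L = 0.0944 m, θ = 153°: √(L² − r² sin²θ) = 0.093836 m.
v = −0.0227·237.4·0.45399·[1 + 0.0227·-0.89101/0.093836] = -1.919 m/s.
|v| = 1.919 m/s.

1.92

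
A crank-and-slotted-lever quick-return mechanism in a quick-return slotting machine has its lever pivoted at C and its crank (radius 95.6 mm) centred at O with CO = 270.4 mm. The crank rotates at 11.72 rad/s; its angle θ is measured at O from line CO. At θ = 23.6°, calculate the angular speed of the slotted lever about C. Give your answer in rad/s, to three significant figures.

2.97

ω = 11.72 rad/s
Crank pin A relative to C: A = (d + r cosθ, r sinθ); lever angle φ = atan2(r sinθ, d + r cosθ).
Differentiating tanφ: φ̇ = rω(d cosθ + r)/(d² + r² + 2dr cosθ).
d² + r² + 2dr cosθ = |CA|² = 0.129632 m²;  d cosθ + r = +0.34338 m.
|ω_lever| = |0.0956·11.72·+0.34338| / 0.129632 = 2.9679 rad/s.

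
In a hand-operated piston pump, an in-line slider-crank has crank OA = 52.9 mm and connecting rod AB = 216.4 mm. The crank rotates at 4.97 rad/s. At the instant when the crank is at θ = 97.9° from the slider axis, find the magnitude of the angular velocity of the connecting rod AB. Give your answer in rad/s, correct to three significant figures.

0.172

ω = 4.97 rad/s
The rod makes angle φ with the slider axis where L sinφ = r sinθ; differentiating, L cosφ·φ̇ = r ω cosθ.
L cosφ = √(L² − r² sin²θ) = 0.20996 m.
|ω_rod| = r ω |cosθ| / √(L² − r² sin²θ) = 0.0529·4.97·0.13744/0.20996 = 0.17211 rad/s.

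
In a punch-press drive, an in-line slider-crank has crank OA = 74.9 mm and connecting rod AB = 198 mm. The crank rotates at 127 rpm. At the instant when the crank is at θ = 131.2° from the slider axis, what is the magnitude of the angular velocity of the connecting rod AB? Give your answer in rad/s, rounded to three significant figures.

3.46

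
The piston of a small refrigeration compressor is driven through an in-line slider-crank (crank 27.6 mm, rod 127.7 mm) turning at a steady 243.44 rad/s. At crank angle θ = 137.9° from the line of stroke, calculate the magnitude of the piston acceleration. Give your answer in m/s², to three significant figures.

ω = 243.4 rad/s
x(θ) = r cosθ + √(L² − r² sin²θ); with ω constant, a = ω²·d²x/dθ².
d²x/dθ² = −r cosθ − r²(cos2θ)/√u − r⁴ sin²2θ/(4u^{3/2}),  u = L² − r² sin²θ = 0.0159649 m².
Substituting r = 0.0276 m, L = 0.1277 m, θ = 137.9°: d²x/dθ² = +0.019798 m.
a = ω²·d²x/dθ² = (243.4)²·(+0.019798) = +1173.3 m/s²;  |a| = 1173.3 m/s².

1170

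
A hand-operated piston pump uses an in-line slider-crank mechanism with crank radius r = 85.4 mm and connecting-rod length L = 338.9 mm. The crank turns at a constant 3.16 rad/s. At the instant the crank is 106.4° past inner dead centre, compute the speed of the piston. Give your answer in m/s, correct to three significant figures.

0.240

ω = 3.16 rad/s
For an in-line slider-crank, x = r cosθ + √(L² − r² sin²θ), so v = −rω sinθ·[1 + r cosθ/√(L² − r² sin²θ)].
With r = 0.0854 m, L = 0.3389 m, θ = 106.4°: √(L² − r² sin²θ) = 0.32885 m.
v = −0.0854·3.16·0.95931·[1 + 0.0854·-0.28234/0.32885] = -0.2399 m/s.
|v| = 0.2399 m/s.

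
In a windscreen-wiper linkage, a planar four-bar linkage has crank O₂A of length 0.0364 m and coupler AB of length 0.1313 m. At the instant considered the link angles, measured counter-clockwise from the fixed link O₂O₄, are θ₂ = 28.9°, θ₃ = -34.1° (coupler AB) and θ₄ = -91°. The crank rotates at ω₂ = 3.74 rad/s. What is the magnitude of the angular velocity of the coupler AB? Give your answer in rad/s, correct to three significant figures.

1.07

ω₂ = 3.74 rad/s
Differentiating the loop-closure r₂e^{iθ₂}+r₃e^{iθ₃}=r₁+r₄e^{iθ₄} gives r₂ω₂e^{iθ₂}+r₃ω₃e^{iθ₃}=r₄ω₄e^{iθ₄}.
Eliminating the other unknown: ω₃ = r₂ω₂ sin(θ₄−θ₂) / [r₃ sin(θ₃−θ₄)].
Numerator sine = -0.86690; denominator sine = +0.83772.
Result = 0.0364·3.74·(-0.86690) / (0.1313·(+0.83772)) = -1.0729 rad/s; magnitude 1.0729 rad/s.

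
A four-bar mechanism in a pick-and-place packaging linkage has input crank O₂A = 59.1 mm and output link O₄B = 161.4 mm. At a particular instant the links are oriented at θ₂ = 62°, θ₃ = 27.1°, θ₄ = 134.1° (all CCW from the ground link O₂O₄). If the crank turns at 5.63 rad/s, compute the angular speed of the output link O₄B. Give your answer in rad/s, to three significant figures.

ω₂ = 5.63 rad/s
Differentiating the loop-closure r₂e^{iθ₂}+r₃e^{iθ₃}=r₁+r₄e^{iθ₄} gives r₂ω₂e^{iθ₂}+r₃ω₃e^{iθ₃}=r₄ω₄e^{iθ₄}.
Eliminating the other unknown: ω₄ = r₂ω₂ sin(θ₂−θ₃) / [r₄ sin(θ₄−θ₃)].
Numerator sine = +0.57215; denominator sine = +0.95630.
Result = 0.0591·5.63·(+0.57215) / (0.1614·(+0.95630)) = +1.2334 rad/s; magnitude 1.2334 rad/s.

1.23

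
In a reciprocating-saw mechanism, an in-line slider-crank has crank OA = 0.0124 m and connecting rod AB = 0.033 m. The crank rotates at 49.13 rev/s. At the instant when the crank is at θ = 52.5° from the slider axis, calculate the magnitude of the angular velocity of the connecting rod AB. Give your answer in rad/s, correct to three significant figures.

74.0

ω = 308.7 rad/s (converted from 49.13 rev/s).
The rod makes angle φ with the slider axis where L sinφ = r sinθ; differentiating, L cosφ·φ̇ = r ω cosθ.
L cosφ = √(L² − r² sin²θ) = 0.0315 m.
|ω_rod| = r ω |cosθ| / √(L² − r² sin²θ) = 0.0124·308.7·0.60876/0.0315 = 73.976 rad/s.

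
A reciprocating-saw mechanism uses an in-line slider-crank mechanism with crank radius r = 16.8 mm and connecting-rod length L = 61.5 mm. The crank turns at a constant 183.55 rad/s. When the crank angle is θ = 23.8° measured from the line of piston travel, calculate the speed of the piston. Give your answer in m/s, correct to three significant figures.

ω = 183.6 rad/s
For an in-line slider-crank, x = r cosθ + √(L² − r² sin²θ), so v = −rω sinθ·[1 + r cosθ/√(L² − r² sin²θ)].
With r = 0.0168 m, L = 0.0615 m, θ = 23.8°: √(L² − r² sin²θ) = 0.061125 m.
v = −0.0168·183.6·0.40355·[1 + 0.0168·0.91496/0.061125] = -1.5573 m/s.
|v| = 1.5573 m/s.

1.56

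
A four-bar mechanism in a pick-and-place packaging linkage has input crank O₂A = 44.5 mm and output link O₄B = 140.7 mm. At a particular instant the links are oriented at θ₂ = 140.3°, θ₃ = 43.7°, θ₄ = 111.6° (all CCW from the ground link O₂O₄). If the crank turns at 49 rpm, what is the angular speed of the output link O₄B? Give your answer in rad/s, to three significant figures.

1.74

ω₂ = 5.131 rad/s (from 49 rpm).
Differentiating the loop-closure r₂e^{iθ₂}+r₃e^{iθ₃}=r₁+r₄e^{iθ₄} gives r₂ω₂e^{iθ₂}+r₃ω₃e^{iθ₃}=r₄ω₄e^{iθ₄}.
Eliminating the other unknown: ω₄ = r₂ω₂ sin(θ₂−θ₃) / [r₄ sin(θ₄−θ₃)].
Numerator sine = +0.99337; denominator sine = +0.92653.
Result = 0.0445·5.131·(+0.99337) / (0.1407·(+0.92653)) = +1.74 rad/s; magnitude 1.74 rad/s.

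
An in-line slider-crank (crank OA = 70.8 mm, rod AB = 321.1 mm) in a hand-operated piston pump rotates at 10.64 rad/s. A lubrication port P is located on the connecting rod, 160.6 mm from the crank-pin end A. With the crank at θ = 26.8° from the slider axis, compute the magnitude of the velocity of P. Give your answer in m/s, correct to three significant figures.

ω = 10.64 rad/s.  Crank-pin speed |V_A| = rω = 0.75331 m/s, perpendicular to OA.
Rod angle: sinφ = −(r/L) sinθ ⇒ φ = -5.705°; ω_rod = −rω cosθ/√(L²−r²sin²θ) = -2.1045 rad/s.
V_P = V_A + ω_rod × AP, with AP = 0.1606 m along the rod.
Components: V_Px = −rω sinθ − a·ω_rod·sinφ = -0.37325 m/s;  V_Py = rω cosθ + a·ω_rod·cosφ = +0.33609 m/s.
|V_P| = √(V_Px² + V_Py²) = 0.50227 m/s.

0.502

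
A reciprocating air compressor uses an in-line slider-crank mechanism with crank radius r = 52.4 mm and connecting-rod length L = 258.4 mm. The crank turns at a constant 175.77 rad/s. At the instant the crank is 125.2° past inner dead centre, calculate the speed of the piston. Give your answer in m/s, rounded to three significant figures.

6.63

ω = 175.8 rad/s
For an in-line slider-crank, x = r cosθ + √(L² − r² sin²θ), so v = −rω sinθ·[1 + r cosθ/√(L² − r² sin²θ)].
With r = 0.0524 m, L = 0.2584 m, θ = 125.2°: √(L² − r² sin²θ) = 0.25483 m.
v = −0.0524·175.8·0.81714·[1 + 0.0524·-0.57643/0.25483] = -6.6341 m/s.
|v| = 6.6341 m/s.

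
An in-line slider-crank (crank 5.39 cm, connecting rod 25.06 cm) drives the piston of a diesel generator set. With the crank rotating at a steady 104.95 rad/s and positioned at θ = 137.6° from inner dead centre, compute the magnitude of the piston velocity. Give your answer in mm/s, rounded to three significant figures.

3200

ω = 105 rad/s
For an in-line slider-crank, x = r cosθ + √(L² − r² sin²θ), so v = −rω sinθ·[1 + r cosθ/√(L² − r² sin²θ)].
With r = 0.0539 m, L = 0.2506 m, θ = 137.6°: √(L² − r² sin²θ) = 0.24795 m.
v = −0.0539·105·0.67430·[1 + 0.0539·-0.73846/0.24795] = -3.2021 m/s.
|v| = 3.2021 m/s = 3202.1 mm/s.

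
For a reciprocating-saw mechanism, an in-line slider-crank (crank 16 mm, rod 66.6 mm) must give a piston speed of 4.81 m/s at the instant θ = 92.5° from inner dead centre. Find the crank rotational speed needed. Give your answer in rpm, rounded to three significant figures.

For an in-line slider-crank, |v_piston| = rω|sinθ|·[1 + r cosθ/√(L² − r² sin²θ)].
With r = 0.016 m, L = 0.0666 m, θ = 92.5°: the bracketed kinematic factor |dx/dθ| = 0.015812 m.
ω = v/|dx/dθ| = 4.81/0.015812 = 304.2 rad/s.
N = 60ω/(2π) = 2904.8 rpm.

2900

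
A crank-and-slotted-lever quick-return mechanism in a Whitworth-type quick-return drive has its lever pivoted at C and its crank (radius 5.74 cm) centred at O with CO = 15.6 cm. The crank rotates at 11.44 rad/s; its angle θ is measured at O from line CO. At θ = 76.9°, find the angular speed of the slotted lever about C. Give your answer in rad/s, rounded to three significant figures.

1.92

ω = 11.44 rad/s
Crank pin A relative to C: A = (d + r cosθ, r sinθ); lever angle φ = atan2(r sinθ, d + r cosθ).
Differentiating tanφ: φ̇ = rω(d cosθ + r)/(d² + r² + 2dr cosθ).
d² + r² + 2dr cosθ = |CA|² = 0.0316898 m²;  d cosθ + r = +0.092758 m.
|ω_lever| = |0.0574·11.44·+0.092758| / 0.0316898 = 1.9221 rad/s.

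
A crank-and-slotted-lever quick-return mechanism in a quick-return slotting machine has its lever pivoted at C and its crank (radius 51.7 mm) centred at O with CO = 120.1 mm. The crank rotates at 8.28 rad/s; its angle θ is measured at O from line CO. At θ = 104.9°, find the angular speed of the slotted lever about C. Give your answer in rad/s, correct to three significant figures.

0.641

ω = 8.28 rad/s
Crank pin A relative to C: A = (d + r cosθ, r sinθ); lever angle φ = atan2(r sinθ, d + r cosθ).
Differentiating tanφ: φ̇ = rω(d cosθ + r)/(d² + r² + 2dr cosθ).
d² + r² + 2dr cosθ = |CA|² = 0.0139037 m²;  d cosθ + r = +0.020818 m.
|ω_lever| = |0.0517·8.28·+0.020818| / 0.0139037 = 0.64097 rad/s.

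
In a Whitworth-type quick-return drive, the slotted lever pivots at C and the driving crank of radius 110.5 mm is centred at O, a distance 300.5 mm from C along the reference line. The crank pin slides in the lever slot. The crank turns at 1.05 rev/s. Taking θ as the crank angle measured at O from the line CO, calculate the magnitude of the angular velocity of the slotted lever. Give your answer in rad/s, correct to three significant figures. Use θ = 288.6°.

ω = 6.597 rad/s (from 1.05 rev/s).
Crank pin A relative to C: A = (d + r cosθ, r sinθ); lever angle φ = atan2(r sinθ, d + r cosθ).
Differentiating tanφ: φ̇ = rω(d cosθ + r)/(d² + r² + 2dr cosθ).
d² + r² + 2dr cosθ = |CA|² = 0.123693 m²;  d cosθ + r = +0.20635 m.
|ω_lever| = |0.1105·6.597·+0.20635| / 0.123693 = 1.2161 rad/s.

1.22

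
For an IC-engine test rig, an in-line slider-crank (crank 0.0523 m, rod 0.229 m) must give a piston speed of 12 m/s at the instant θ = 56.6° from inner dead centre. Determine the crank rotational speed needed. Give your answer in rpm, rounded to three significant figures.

2330

For an in-line slider-crank, |v_piston| = rω|sinθ|·[1 + r cosθ/√(L² − r² sin²θ)].
With r = 0.0523 m, L = 0.229 m, θ = 56.6°: the bracketed kinematic factor |dx/dθ| = 0.049254 m.
ω = v/|dx/dθ| = 12/0.049254 = 243.63 rad/s.
N = 60ω/(2π) = 2326.5 rpm.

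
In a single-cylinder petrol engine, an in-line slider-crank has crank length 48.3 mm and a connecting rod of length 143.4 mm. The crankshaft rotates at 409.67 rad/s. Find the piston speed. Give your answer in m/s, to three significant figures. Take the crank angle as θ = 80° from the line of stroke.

20.7

ω = 409.7 rad/s
For an in-line slider-crank, x = r cosθ + √(L² − r² sin²θ), so v = −rω sinθ·[1 + r cosθ/√(L² − r² sin²θ)].
With r = 0.0483 m, L = 0.1434 m, θ = 80°: √(L² − r² sin²θ) = 0.13528 m.
v = −0.0483·409.7·0.98481·[1 + 0.0483·0.17365/0.13528] = -20.695 m/s.
|v| = 20.695 m/s.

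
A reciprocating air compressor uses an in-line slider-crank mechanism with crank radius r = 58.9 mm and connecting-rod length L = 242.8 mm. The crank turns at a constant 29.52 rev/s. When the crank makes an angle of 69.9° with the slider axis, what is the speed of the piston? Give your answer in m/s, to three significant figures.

11.1

ω = 2π·29.5 = 185.5 rad/s
For an in-line slider-crank, x = r cosθ + √(L² − r² sin²θ), so v = −rω sinθ·[1 + r cosθ/√(L² − r² sin²θ)].
With r = 0.0589 m, L = 0.2428 m, θ = 69.9°: √(L² − r² sin²θ) = 0.23642 m.
v = −0.0589·185.5·0.93909·[1 + 0.0589·0.34366/0.23642] = -11.138 m/s.
|v| = 11.138 m/s.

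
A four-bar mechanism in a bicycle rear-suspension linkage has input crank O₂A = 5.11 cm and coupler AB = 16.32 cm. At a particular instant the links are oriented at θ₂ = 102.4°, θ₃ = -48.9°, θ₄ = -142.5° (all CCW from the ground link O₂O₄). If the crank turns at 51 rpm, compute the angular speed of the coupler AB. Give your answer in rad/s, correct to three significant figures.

ω₂ = 5.341 rad/s (from 51 rpm).
Differentiating the loop-closure r₂e^{iθ₂}+r₃e^{iθ₃}=r₁+r₄e^{iθ₄} gives r₂ω₂e^{iθ₂}+r₃ω₃e^{iθ₃}=r₄ω₄e^{iθ₄}.
Eliminating the other unknown: ω₃ = r₂ω₂ sin(θ₄−θ₂) / [r₃ sin(θ₃−θ₄)].
Numerator sine = +0.90557; denominator sine = +0.99803.
Result = 0.0511·5.341·(+0.90557) / (0.1632·(+0.99803)) = +1.5173 rad/s; magnitude 1.5173 rad/s.

1.52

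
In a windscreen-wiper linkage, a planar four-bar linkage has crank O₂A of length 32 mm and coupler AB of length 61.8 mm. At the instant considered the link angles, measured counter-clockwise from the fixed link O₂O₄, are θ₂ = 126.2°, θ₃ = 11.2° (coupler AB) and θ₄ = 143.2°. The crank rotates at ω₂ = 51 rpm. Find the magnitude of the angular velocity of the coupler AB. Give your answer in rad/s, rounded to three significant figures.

1.09

ω₂ = 5.341 rad/s (from 51 rpm).
Differentiating the loop-closure r₂e^{iθ₂}+r₃e^{iθ₃}=r₁+r₄e^{iθ₄} gives r₂ω₂e^{iθ₂}+r₃ω₃e^{iθ₃}=r₄ω₄e^{iθ₄}.
Eliminating the other unknown: ω₃ = r₂ω₂ sin(θ₄−θ₂) / [r₃ sin(θ₃−θ₄)].
Numerator sine = +0.29237; denominator sine = -0.74314.
Result = 0.032·5.341·(+0.29237) / (0.0618·(-0.74314)) = -1.088 rad/s; magnitude 1.088 rad/s.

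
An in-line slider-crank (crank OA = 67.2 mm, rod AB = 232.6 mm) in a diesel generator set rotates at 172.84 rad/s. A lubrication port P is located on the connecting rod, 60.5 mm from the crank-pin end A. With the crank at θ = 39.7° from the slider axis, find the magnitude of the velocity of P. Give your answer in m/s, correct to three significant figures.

ω = 172.8 rad/s.  Crank-pin speed |V_A| = rω = 11.615 m/s, perpendicular to OA.
Rod angle: sinφ = −(r/L) sinθ ⇒ φ = -10.635°; ω_rod = −rω cosθ/√(L²−r²sin²θ) = -39.091 rad/s.
V_P = V_A + ω_rod × AP, with AP = 0.0605 m along the rod.
Components: V_Px = −rω sinθ − a·ω_rod·sinφ = -7.8556 m/s;  V_Py = rω cosθ + a·ω_rod·cosφ = +6.6121 m/s.
|V_P| = √(V_Px² + V_Py²) = 10.268 m/s.

10.3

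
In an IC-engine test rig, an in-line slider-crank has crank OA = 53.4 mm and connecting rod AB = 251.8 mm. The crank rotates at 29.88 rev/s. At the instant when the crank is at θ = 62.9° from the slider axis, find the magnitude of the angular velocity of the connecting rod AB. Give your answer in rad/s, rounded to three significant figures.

ω = 187.7 rad/s (converted from 29.88 rev/s).
The rod makes angle φ with the slider axis where L sinφ = r sinθ; differentiating, L cosφ·φ̇ = r ω cosθ.
L cosφ = √(L² − r² sin²θ) = 0.24727 m.
|ω_rod| = r ω |cosθ| / √(L² − r² sin²θ) = 0.0534·187.7·0.45554/0.24727 = 18.47 rad/s.

18.5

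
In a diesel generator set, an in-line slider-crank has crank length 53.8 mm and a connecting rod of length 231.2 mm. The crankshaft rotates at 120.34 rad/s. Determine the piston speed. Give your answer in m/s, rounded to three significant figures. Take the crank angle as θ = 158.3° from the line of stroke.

1.87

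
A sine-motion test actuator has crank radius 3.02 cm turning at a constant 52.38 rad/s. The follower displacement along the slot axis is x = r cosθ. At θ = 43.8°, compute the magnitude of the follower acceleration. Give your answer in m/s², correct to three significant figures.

ω = 52.38 rad/s
x = r cosθ ⇒ ẍ = −rω² cosθ (ω constant).
|a| = rω²|cosθ| = 0.0302·(52.38)²·|cos 43.8°| = 59.804 m/s².

59.8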